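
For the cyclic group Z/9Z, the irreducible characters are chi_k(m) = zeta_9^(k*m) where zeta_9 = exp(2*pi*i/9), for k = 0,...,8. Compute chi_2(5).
chi_2(5) = zeta_9^10 = exp(2*I*pi/9)

chi_2(5) = zeta_9^(2*5) = zeta_9^10. Since zeta_9^9 = 1, this equals zeta_9^1 = exp(2*pi*i*1/9) = exp(2*I*pi/9).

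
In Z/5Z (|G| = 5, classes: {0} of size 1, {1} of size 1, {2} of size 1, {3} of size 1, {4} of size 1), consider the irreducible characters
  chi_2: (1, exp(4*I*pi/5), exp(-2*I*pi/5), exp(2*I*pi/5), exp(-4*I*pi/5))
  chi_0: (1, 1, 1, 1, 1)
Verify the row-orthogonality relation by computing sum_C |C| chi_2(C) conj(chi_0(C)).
Sum = 0; so <chi_2, chi_0> = 0 (distinct irreducibles are orthogonal).

Working: Compute term by term over conjugacy classes (|C| * chi_2(C) * conj(chi_0(C))):
  1*(1)*conj(1) + 1*(exp(4*I*pi/5))*conj(1) + 1*(exp(-2*I*pi/5))*conj(1) + 1*(exp(2*I*pi/5))*conj(1) + 1*(exp(-4*I*pi/5))*conj(1)
  = (1) + (exp(4*I*pi/5)) + (exp(-2*I*pi/5)) + (exp(2*I*pi/5)) + (exp(-4*I*pi/5))
  = 0.
(Exp terms are combined using exp(i*s)*conj(exp(i*t)) = exp(i*(s-t)), and sums of them are collapsed using the identity that for every m > 1 the m distinct m-th roots of unity sum to 0, e.g. 1 + exp(2*I*pi/3) + exp(-2*I*pi/3) = 0.)
Dividing by |G| = 5 gives 0/5 = 0, matching the row-orthogonality relation <chi_2, chi_0> = [chi_2 = chi_0].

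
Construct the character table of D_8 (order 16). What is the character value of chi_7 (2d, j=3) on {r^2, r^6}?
Conjugacy classes: {e} of size 1, {r^4} of size 1, {r^1, r^7} of size 2, {r^2, r^6} of size 2, {r^3, r^5} of size 2, {s, sr^2, ...} of size 4, {sr, sr^3, ...} of size 4.
Character table:
  irrep \ class              {e} (size 1)  {r^4} (size 1)  {r^1, r^7} (size 2)  {r^2, r^6} (size 2)  {r^3, r^5} (size 2)  {s, sr^2, ...} (size 4)  {sr, sr^3, ...} (size 4)
  chi_1 (triv)               1             1               1                    1                    1                    1                        1                       
  chi_2 (sign: r->1, s->-1)  1             1               1                    1                    1                    -1                       -1                      
  chi_3 (r->-1, s->1)        1             1               -1                   1                    -1                   1                        -1                      
  chi_4 (r->-1, s->-1)       1             1               -1                   1                    -1                   -1                       1                       
  chi_5 (2d, j=1)            2             -2              sqrt(2)              0                    -sqrt(2)             0                        0                       
  chi_6 (2d, j=2)            2             2               0                    -2                   0                    0                        0                       
  chi_7 (2d, j=3)            2             -2              -sqrt(2)             0                    sqrt(2)              0                        0                       

Spot check: chi_7 (2d, j=3) on {r^2, r^6} = 0.

Why: D_8 has order 2*8 = 16 with 7 conjugacy classes, hence 7 irreducibles. Sum of squared dims 1 + 1 + 1 + 1 + 4 + 4 + 4 = 16 = |G|. Linear characters come from the abelianisation; the 2-dimensional irreps have character r^k -> 2*cos(2*pi*j*k/8), reflections -> 0.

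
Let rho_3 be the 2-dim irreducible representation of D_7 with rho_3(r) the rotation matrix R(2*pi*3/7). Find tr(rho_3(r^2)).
chi_{rho_3}(r^2) = 2*cos(2*pi*3*2/7) = 2*cos(2*pi/7)

Details: rho_3(r^2) is rotation by angle 2*pi*3*2/7, whose trace is 2*cos(2*pi*3*2/7) = 2*cos(2*pi/7).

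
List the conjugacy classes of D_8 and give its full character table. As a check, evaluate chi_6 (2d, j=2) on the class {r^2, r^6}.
Conjugacy classes: {e} of size 1, {r^4} of size 1, {r^1, r^7} of size 2, {r^2, r^6} of size 2, {r^3, r^5} of size 2, {s, sr^2, ...} of size 4, {sr, sr^3, ...} of size 4.
Character table:
  irrep \ class              {e} (size 1)  {r^4} (size 1)  {r^1, r^7} (size 2)  {r^2, r^6} (size 2)  {r^3, r^5} (size 2)  {s, sr^2, ...} (size 4)  {sr, sr^3, ...} (size 4)
  chi_1 (triv)               1             1               1                    1                    1                    1                        1                       
  chi_2 (sign: r->1, s->-1)  1             1               1                    1                    1                    -1                       -1                      
  chi_3 (r->-1, s->1)        1             1               -1                   1                    -1                   1                        -1                      
  chi_4 (r->-1, s->-1)       1             1               -1                   1                    -1                   -1                       1                       
  chi_5 (2d, j=1)            2             -2              sqrt(2)              0                    -sqrt(2)             0                        0                       
  chi_6 (2d, j=2)            2             2               0                    -2                   0                    0                        0                       
  chi_7 (2d, j=3)            2             -2              -sqrt(2)             0                    sqrt(2)              0                        0                       

Spot check: chi_6 (2d, j=2) on {r^2, r^6} = -2.

Solution. D_8 has order 2*8 = 16 with 7 conjugacy classes, hence 7 irreducibles. Sum of squared dims 1 + 1 + 1 + 1 + 4 + 4 + 4 = 16 = |G|. Linear characters come from the abelianisation; the 2-dimensional irreps have character r^k -> 2*cos(2*pi*j*k/8), reflections -> 0.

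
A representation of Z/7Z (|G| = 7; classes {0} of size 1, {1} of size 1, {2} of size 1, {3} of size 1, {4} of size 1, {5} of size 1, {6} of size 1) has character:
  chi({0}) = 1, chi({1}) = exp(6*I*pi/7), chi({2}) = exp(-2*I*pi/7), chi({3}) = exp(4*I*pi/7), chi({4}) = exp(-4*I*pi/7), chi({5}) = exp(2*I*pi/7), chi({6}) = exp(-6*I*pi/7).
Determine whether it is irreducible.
Irreducible: <chi, chi> = 1.

Why: <chi, chi> = (1/|G|) sum_C |C| * |chi(C)|^2 = (1/7)[1*|1|^2 + 1*|exp(6*I*pi/7)|^2 + 1*|exp(-2*I*pi/7)|^2 + 1*|exp(4*I*pi/7)|^2 + 1*|exp(-4*I*pi/7)|^2 + 1*|exp(2*I*pi/7)|^2 + 1*|exp(-6*I*pi/7)|^2]
  = (1/7)[(1) + (1) + (1) + (1) + (1) + (1) + (1)] = 7/7 = 1.
(Exp terms are combined using exp(i*s)*conj(exp(i*t)) = exp(i*(s-t)), and sums of them are collapsed using the identity that for every m > 1 the m distinct m-th roots of unity sum to 0, e.g. 1 + exp(2*I*pi/3) + exp(-2*I*pi/3) = 0.)
A character is irreducible iff <chi, chi> = 1, so this representation is irreducible.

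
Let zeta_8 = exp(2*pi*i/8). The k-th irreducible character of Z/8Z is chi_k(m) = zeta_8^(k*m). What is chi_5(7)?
chi_5(7) = zeta_8^35 = exp(3*I*pi/4)

Justification: chi_5(7) = zeta_8^(5*7) = zeta_8^35. Since zeta_8^8 = 1, this equals zeta_8^3 = exp(2*pi*i*3/8) = exp(3*I*pi/4).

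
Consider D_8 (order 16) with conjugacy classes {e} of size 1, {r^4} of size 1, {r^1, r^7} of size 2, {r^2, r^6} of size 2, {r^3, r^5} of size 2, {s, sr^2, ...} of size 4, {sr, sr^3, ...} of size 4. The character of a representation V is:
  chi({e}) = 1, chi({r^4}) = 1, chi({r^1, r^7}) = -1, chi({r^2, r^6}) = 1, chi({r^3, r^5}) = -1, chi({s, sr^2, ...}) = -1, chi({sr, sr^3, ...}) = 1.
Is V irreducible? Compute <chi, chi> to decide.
Irreducible: <chi, chi> = 1.

Proof sketch: <chi, chi> = (1/|G|) sum_C |C| * |chi(C)|^2 = (1/16)[1*|1|^2 + 1*|1|^2 + 2*|-1|^2 + 2*|1|^2 + 2*|-1|^2 + 4*|-1|^2 + 4*|1|^2]
  = (1/16)[(1) + (1) + (2) + (2) + (2) + (4) + (4)] = 16/16 = 1.
A character is irreducible iff <chi, chi> = 1, so this representation is irreducible.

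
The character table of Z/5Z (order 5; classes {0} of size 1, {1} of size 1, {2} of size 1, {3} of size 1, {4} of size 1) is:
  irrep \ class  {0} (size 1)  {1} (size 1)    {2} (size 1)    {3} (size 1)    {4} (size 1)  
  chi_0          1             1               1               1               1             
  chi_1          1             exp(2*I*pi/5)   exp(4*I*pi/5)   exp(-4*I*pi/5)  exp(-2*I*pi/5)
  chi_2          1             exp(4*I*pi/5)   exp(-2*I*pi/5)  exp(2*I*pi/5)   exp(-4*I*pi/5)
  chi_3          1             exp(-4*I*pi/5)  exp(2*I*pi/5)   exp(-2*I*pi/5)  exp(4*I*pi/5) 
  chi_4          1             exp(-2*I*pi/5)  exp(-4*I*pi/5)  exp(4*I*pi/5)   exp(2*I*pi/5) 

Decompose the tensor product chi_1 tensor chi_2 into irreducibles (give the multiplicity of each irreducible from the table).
chi_1 tensor chi_2 = chi_3 (all other irreducibles have multiplicity 0).

Justification: The character of a tensor product is the pointwise product (chi_1 * chi_2)(C) = chi_1(C) * chi_2(C):
  {0}: (1)*(1), {1}: (exp(2*I*pi/5))*(exp(4*I*pi/5)), {2}: (exp(4*I*pi/5))*(exp(-2*I*pi/5)), {3}: (exp(-4*I*pi/5))*(exp(2*I*pi/5)), {4}: (exp(-2*I*pi/5))*(exp(-4*I*pi/5))
so (chi_1 * chi_2) takes values
  {0} -> 1, {1} -> exp(-4*I*pi/5), {2} -> exp(2*I*pi/5), {3} -> exp(-2*I*pi/5), {4} -> exp(4*I*pi/5).
Now take the inner product of this character with each irreducible chi from the table, <chi_1*chi_2, chi> = (1/5) sum_C |C| (chi_1*chi_2)(C) conj(chi(C)):
  <chi_1*chi_2, chi_0> = (1/5)[1*(1)*conj(1) + 1*(exp(-4*I*pi/5))*conj(1) + 1*(exp(2*I*pi/5))*conj(1) + 1*(exp(-2*I*pi/5))*conj(1) + 1*(exp(4*I*pi/5))*conj(1)]
      = (1/5)[(1) + (exp(-4*I*pi/5)) + (exp(2*I*pi/5)) + (exp(-2*I*pi/5)) + (exp(4*I*pi/5))] = 0/5 = 0
  <chi_1*chi_2, chi_1> = (1/5)[1*(1)*conj(1) + 1*(exp(-4*I*pi/5))*conj(exp(2*I*pi/5)) + 1*(exp(2*I*pi/5))*conj(exp(4*I*pi/5)) + 1*(exp(-2*I*pi/5))*conj(exp(-4*I*pi/5)) + 1*(exp(4*I*pi/5))*conj(exp(-2*I*pi/5))]
      = (1/5)[(1) + (exp(4*I*pi/5)) + (exp(-2*I*pi/5)) + (exp(2*I*pi/5)) + (exp(-4*I*pi/5))] = 0/5 = 0
  <chi_1*chi_2, chi_2> = (1/5)[1*(1)*conj(1) + 1*(exp(-4*I*pi/5))*conj(exp(4*I*pi/5)) + 1*(exp(2*I*pi/5))*conj(exp(-2*I*pi/5)) + 1*(exp(-2*I*pi/5))*conj(exp(2*I*pi/5)) + 1*(exp(4*I*pi/5))*conj(exp(-4*I*pi/5))]
      = (1/5)[(1) + (exp(2*I*pi/5)) + (exp(4*I*pi/5)) + (exp(-4*I*pi/5)) + (exp(-2*I*pi/5))] = 0/5 = 0
  <chi_1*chi_2, chi_3> = (1/5)[1*(1)*conj(1) + 1*(exp(-4*I*pi/5))*conj(exp(-4*I*pi/5)) + 1*(exp(2*I*pi/5))*conj(exp(2*I*pi/5)) + 1*(exp(-2*I*pi/5))*conj(exp(-2*I*pi/5)) + 1*(exp(4*I*pi/5))*conj(exp(4*I*pi/5))]
      = (1/5)[(1) + (1) + (1) + (1) + (1)] = 5/5 = 1
  <chi_1*chi_2, chi_4> = (1/5)[1*(1)*conj(1) + 1*(exp(-4*I*pi/5))*conj(exp(-2*I*pi/5)) + 1*(exp(2*I*pi/5))*conj(exp(-4*I*pi/5)) + 1*(exp(-2*I*pi/5))*conj(exp(4*I*pi/5)) + 1*(exp(4*I*pi/5))*conj(exp(2*I*pi/5))]
      = (1/5)[(1) + (exp(-2*I*pi/5)) + (exp(-4*I*pi/5)) + (exp(4*I*pi/5)) + (exp(2*I*pi/5))] = 0/5 = 0
(Exp terms are combined using exp(i*s)*conj(exp(i*t)) = exp(i*(s-t)), and sums of them are collapsed using the identity that for every m > 1 the m distinct m-th roots of unity sum to 0, e.g. 1 + exp(2*I*pi/3) + exp(-2*I*pi/3) = 0.)
Hence the multiplicities are chi_3: 1. Dimension check: dim(chi_1)*dim(chi_2) = 1*1 = 1 and sum (mult * dim) = 1*1 = 1.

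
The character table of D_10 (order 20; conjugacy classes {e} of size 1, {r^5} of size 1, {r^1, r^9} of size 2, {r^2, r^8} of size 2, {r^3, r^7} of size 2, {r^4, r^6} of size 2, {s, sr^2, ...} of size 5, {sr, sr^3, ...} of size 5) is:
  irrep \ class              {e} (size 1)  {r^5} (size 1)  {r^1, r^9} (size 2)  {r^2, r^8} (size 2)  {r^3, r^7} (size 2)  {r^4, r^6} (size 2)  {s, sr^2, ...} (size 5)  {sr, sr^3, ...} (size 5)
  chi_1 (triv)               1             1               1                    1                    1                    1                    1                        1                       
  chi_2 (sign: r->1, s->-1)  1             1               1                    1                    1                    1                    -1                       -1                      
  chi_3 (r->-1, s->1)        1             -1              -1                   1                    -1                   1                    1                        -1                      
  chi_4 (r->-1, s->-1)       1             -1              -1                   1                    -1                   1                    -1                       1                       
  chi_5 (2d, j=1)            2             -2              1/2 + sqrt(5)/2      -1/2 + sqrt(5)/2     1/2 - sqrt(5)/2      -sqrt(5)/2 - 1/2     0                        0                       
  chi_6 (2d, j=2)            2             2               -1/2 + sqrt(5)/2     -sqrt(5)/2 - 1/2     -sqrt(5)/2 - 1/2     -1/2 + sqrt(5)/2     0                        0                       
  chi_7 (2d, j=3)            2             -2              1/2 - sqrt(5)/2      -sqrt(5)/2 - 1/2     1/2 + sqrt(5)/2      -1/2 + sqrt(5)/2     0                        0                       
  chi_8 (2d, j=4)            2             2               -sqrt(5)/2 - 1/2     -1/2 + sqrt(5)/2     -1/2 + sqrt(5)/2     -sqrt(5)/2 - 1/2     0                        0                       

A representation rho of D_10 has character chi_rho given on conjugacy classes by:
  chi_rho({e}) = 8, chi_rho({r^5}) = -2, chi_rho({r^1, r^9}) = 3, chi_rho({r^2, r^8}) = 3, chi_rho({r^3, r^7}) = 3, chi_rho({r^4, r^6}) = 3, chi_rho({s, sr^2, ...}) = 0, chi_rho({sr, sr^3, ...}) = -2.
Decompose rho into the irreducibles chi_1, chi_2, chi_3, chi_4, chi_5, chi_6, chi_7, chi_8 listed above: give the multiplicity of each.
Multiplicities: chi_1: 1, chi_2: 2, chi_3: 1, chi_4: 0, chi_5: 1, chi_6: 0, chi_7: 1, chi_8: 0.

Derivation: Use <chi_rho, chi> = (1/|G|) sum_C |C| * chi_rho(C) * conj(chi(C)) with |G| = 20 for each irreducible chi in the table:
  <chi_rho, chi_1> = (1/20)[1*(8)*conj(1) + 1*(-2)*conj(1) + 2*(3)*conj(1) + 2*(3)*conj(1) + 2*(3)*conj(1) + 2*(3)*conj(1) + 5*(0)*conj(1) + 5*(-2)*conj(1)]
      = (1/20)[(8) + (-2) + (6) + (6) + (6) + (6) + (0) + (-10)] = 20/20 = 1
  <chi_rho, chi_2> = (1/20)[1*(8)*conj(1) + 1*(-2)*conj(1) + 2*(3)*conj(1) + 2*(3)*conj(1) + 2*(3)*conj(1) + 2*(3)*conj(1) + 5*(0)*conj(-1) + 5*(-2)*conj(-1)]
      = (1/20)[(8) + (-2) + (6) + (6) + (6) + (6) + (0) + (10)] = 40/20 = 2
  <chi_rho, chi_3> = (1/20)[1*(8)*conj(1) + 1*(-2)*conj(-1) + 2*(3)*conj(-1) + 2*(3)*conj(1) + 2*(3)*conj(-1) + 2*(3)*conj(1) + 5*(0)*conj(1) + 5*(-2)*conj(-1)]
      = (1/20)[(8) + (2) + (-6) + (6) + (-6) + (6) + (0) + (10)] = 20/20 = 1
  <chi_rho, chi_4> = (1/20)[1*(8)*conj(1) + 1*(-2)*conj(-1) + 2*(3)*conj(-1) + 2*(3)*conj(1) + 2*(3)*conj(-1) + 2*(3)*conj(1) + 5*(0)*conj(-1) + 5*(-2)*conj(1)]
      = (1/20)[(8) + (2) + (-6) + (6) + (-6) + (6) + (0) + (-10)] = 0/20 = 0
  <chi_rho, chi_5> = (1/20)[1*(8)*conj(2) + 1*(-2)*conj(-2) + 2*(3)*conj(1/2 + sqrt(5)/2) + 2*(3)*conj(-1/2 + sqrt(5)/2) + 2*(3)*conj(1/2 - sqrt(5)/2) + 2*(3)*conj(-sqrt(5)/2 - 1/2) + 5*(0)*conj(0) + 5*(-2)*conj(0)]
      = (1/20)[(16) + (4) + (3 + 3*sqrt(5)) + (-3 + 3*sqrt(5)) + (3 - 3*sqrt(5)) + (-3*sqrt(5) - 3) + (0) + (0)] = 20/20 = 1
  <chi_rho, chi_6> = (1/20)[1*(8)*conj(2) + 1*(-2)*conj(2) + 2*(3)*conj(-1/2 + sqrt(5)/2) + 2*(3)*conj(-sqrt(5)/2 - 1/2) + 2*(3)*conj(-sqrt(5)/2 - 1/2) + 2*(3)*conj(-1/2 + sqrt(5)/2) + 5*(0)*conj(0) + 5*(-2)*conj(0)]
      = (1/20)[(16) + (-4) + (-3 + 3*sqrt(5)) + (-3*sqrt(5) - 3) + (-3*sqrt(5) - 3) + (-3 + 3*sqrt(5)) + (0) + (0)] = 0/20 = 0
  <chi_rho, chi_7> = (1/20)[1*(8)*conj(2) + 1*(-2)*conj(-2) + 2*(3)*conj(1/2 - sqrt(5)/2) + 2*(3)*conj(-sqrt(5)/2 - 1/2) + 2*(3)*conj(1/2 + sqrt(5)/2) + 2*(3)*conj(-1/2 + sqrt(5)/2) + 5*(0)*conj(0) + 5*(-2)*conj(0)]
      = (1/20)[(16) + (4) + (3 - 3*sqrt(5)) + (-3*sqrt(5) - 3) + (3 + 3*sqrt(5)) + (-3 + 3*sqrt(5)) + (0) + (0)] = 20/20 = 1
  <chi_rho, chi_8> = (1/20)[1*(8)*conj(2) + 1*(-2)*conj(2) + 2*(3)*conj(-sqrt(5)/2 - 1/2) + 2*(3)*conj(-1/2 + sqrt(5)/2) + 2*(3)*conj(-1/2 + sqrt(5)/2) + 2*(3)*conj(-sqrt(5)/2 - 1/2) + 5*(0)*conj(0) + 5*(-2)*conj(0)]
      = (1/20)[(16) + (-4) + (-3*sqrt(5) - 3) + (-3 + 3*sqrt(5)) + (-3 + 3*sqrt(5)) + (-3*sqrt(5) - 3) + (0) + (0)] = 0/20 = 0
Dimension check: dim(rho) = sum (mult * dim) = 1*1 + 2*1 + 1*1 + 0*1 + 1*2 + 0*2 + 1*2 + 0*2 = 8 = chi_rho(e) = 8.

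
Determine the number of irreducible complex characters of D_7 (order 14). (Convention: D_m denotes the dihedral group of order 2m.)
5

Details: The number of irreducible complex representations of a finite group equals its number of conjugacy classes. D_7 has 5 conjugacy classes ((n+3)/2 for n odd), so D_7 (order 14) has exactly 5 irreducible complex representations.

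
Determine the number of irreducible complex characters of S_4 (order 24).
5

Derivation: The number of irreducible complex representations of a finite group equals its number of conjugacy classes. Conjugacy classes in S_4 correspond to cycle types, i.e. partitions of 4; there are p(4) = 5 of them, so S_4 (order 24) has exactly 5 irreducible complex representations.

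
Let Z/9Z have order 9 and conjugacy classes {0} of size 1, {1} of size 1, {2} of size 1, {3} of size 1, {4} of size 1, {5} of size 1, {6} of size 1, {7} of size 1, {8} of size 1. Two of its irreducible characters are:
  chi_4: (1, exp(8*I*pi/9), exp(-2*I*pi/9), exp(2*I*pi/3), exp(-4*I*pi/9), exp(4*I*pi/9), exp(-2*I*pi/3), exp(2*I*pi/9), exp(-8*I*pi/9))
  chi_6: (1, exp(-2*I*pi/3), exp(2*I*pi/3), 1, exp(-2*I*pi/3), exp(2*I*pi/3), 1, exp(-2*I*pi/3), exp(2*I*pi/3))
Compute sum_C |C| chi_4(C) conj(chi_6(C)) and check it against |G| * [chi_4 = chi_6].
Sum = 0; so <chi_4, chi_6> = 0 (distinct irreducibles are orthogonal).

Why: Compute term by term over conjugacy classes (|C| * chi_4(C) * conj(chi_6(C))):
  1*(1)*conj(1) + 1*(exp(8*I*pi/9))*conj(exp(-2*I*pi/3)) + 1*(exp(-2*I*pi/9))*conj(exp(2*I*pi/3)) + 1*(exp(2*I*pi/3))*conj(1) + 1*(exp(-4*I*pi/9))*conj(exp(-2*I*pi/3)) + 1*(exp(4*I*pi/9))*conj(exp(2*I*pi/3)) + 1*(exp(-2*I*pi/3))*conj(1) + 1*(exp(2*I*pi/9))*conj(exp(-2*I*pi/3)) + 1*(exp(-8*I*pi/9))*conj(exp(2*I*pi/3))
  = (1) + (exp(-4*I*pi/9)) + (exp(-8*I*pi/9)) + (exp(2*I*pi/3)) + (exp(2*I*pi/9)) + (exp(-2*I*pi/9)) + (exp(-2*I*pi/3)) + (exp(8*I*pi/9)) + (exp(4*I*pi/9))
  = 0.
(Exp terms are combined using exp(i*s)*conj(exp(i*t)) = exp(i*(s-t)), and sums of them are collapsed using the identity that for every m > 1 the m distinct m-th roots of unity sum to 0, e.g. 1 + exp(2*I*pi/3) + exp(-2*I*pi/3) = 0.)
Dividing by |G| = 9 gives 0/9 = 0, matching the row-orthogonality relation <chi_4, chi_6> = [chi_4 = chi_6].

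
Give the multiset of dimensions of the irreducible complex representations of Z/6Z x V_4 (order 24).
Dimensions: 1, 1, 1, 1, 1, 1, 1, 1, 1, 1, 1, 1, 1, 1, 1, 1, 1, 1, 1, 1, 1, 1, 1, 1

Justification: There are 24 irreducibles (= number of conjugacy classes). Their dimensions d_i satisfy sum d_i^2 = |G| = 24: 1 + 1 + 1 + 1 + 1 + 1 + 1 + 1 + 1 + 1 + 1 + 1 + 1 + 1 + 1 + 1 + 1 + 1 + 1 + 1 + 1 + 1 + 1 + 1 = 24. (For the product with Z/6Z: each of the 6 1-dim characters of Z/6Z tensors with each irrep of V_4, giving 6 copies of each V_4-dimension.)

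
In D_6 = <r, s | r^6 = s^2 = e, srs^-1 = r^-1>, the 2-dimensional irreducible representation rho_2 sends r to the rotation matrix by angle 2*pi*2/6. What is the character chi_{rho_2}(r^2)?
chi_{rho_2}(r^2) = 2*cos(2*pi*2*2/6) = -1

Reasoning: rho_2(r^2) is rotation by angle 2*pi*2*2/6, whose trace is 2*cos(2*pi*2*2/6) = -1.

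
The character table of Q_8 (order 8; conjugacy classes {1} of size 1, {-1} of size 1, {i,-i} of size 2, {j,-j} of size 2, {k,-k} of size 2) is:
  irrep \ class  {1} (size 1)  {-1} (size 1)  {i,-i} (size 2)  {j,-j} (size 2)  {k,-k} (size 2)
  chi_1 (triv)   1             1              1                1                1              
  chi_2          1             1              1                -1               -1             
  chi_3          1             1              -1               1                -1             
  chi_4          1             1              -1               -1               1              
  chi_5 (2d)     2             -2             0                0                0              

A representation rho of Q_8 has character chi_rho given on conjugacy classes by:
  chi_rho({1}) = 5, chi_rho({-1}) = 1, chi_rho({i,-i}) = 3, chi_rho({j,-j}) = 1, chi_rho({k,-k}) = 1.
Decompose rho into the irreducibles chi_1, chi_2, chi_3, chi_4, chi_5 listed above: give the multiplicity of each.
Multiplicities: chi_1: 2, chi_2: 1, chi_3: 0, chi_4: 0, chi_5: 1.

Derivation: Use <chi_rho, chi> = (1/|G|) sum_C |C| * chi_rho(C) * conj(chi(C)) with |G| = 8 for each irreducible chi in the table:
  <chi_rho, chi_1> = (1/8)[1*(5)*conj(1) + 1*(1)*conj(1) + 2*(3)*conj(1) + 2*(1)*conj(1) + 2*(1)*conj(1)]
      = (1/8)[(5) + (1) + (6) + (2) + (2)] = 16/8 = 2
  <chi_rho, chi_2> = (1/8)[1*(5)*conj(1) + 1*(1)*conj(1) + 2*(3)*conj(1) + 2*(1)*conj(-1) + 2*(1)*conj(-1)]
      = (1/8)[(5) + (1) + (6) + (-2) + (-2)] = 8/8 = 1
  <chi_rho, chi_3> = (1/8)[1*(5)*conj(1) + 1*(1)*conj(1) + 2*(3)*conj(-1) + 2*(1)*conj(1) + 2*(1)*conj(-1)]
      = (1/8)[(5) + (1) + (-6) + (2) + (-2)] = 0/8 = 0
  <chi_rho, chi_4> = (1/8)[1*(5)*conj(1) + 1*(1)*conj(1) + 2*(3)*conj(-1) + 2*(1)*conj(-1) + 2*(1)*conj(1)]
      = (1/8)[(5) + (1) + (-6) + (-2) + (2)] = 0/8 = 0
  <chi_rho, chi_5> = (1/8)[1*(5)*conj(2) + 1*(1)*conj(-2) + 2*(3)*conj(0) + 2*(1)*conj(0) + 2*(1)*conj(0)]
      = (1/8)[(10) + (-2) + (0) + (0) + (0)] = 8/8 = 1
Dimension check: dim(rho) = sum (mult * dim) = 2*1 + 1*1 + 0*1 + 0*1 + 1*2 = 5 = chi_rho(e) = 5.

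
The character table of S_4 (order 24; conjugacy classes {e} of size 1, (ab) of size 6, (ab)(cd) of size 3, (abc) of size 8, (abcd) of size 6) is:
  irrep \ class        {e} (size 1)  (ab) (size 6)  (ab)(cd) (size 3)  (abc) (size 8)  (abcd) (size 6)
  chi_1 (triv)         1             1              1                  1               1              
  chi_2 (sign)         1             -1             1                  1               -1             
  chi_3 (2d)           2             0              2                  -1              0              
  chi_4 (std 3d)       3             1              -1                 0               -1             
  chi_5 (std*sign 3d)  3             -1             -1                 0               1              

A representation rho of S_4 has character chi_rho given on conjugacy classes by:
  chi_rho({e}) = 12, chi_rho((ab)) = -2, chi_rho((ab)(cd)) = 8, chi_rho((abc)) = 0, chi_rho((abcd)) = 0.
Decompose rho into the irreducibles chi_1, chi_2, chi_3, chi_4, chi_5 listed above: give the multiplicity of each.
Multiplicities: chi_1: 1, chi_2: 2, chi_3: 3, chi_4: 0, chi_5: 1.

Details: Use <chi_rho, chi> = (1/|G|) sum_C |C| * chi_rho(C) * conj(chi(C)) with |G| = 24 for each irreducible chi in the table:
  <chi_rho, chi_1> = (1/24)[1*(12)*conj(1) + 6*(-2)*conj(1) + 3*(8)*conj(1) + 8*(0)*conj(1) + 6*(0)*conj(1)]
      = (1/24)[(12) + (-12) + (24) + (0) + (0)] = 24/24 = 1
  <chi_rho, chi_2> = (1/24)[1*(12)*conj(1) + 6*(-2)*conj(-1) + 3*(8)*conj(1) + 8*(0)*conj(1) + 6*(0)*conj(-1)]
      = (1/24)[(12) + (12) + (24) + (0) + (0)] = 48/24 = 2
  <chi_rho, chi_3> = (1/24)[1*(12)*conj(2) + 6*(-2)*conj(0) + 3*(8)*conj(2) + 8*(0)*conj(-1) + 6*(0)*conj(0)]
      = (1/24)[(24) + (0) + (48) + (0) + (0)] = 72/24 = 3
  <chi_rho, chi_4> = (1/24)[1*(12)*conj(3) + 6*(-2)*conj(1) + 3*(8)*conj(-1) + 8*(0)*conj(0) + 6*(0)*conj(-1)]
      = (1/24)[(36) + (-12) + (-24) + (0) + (0)] = 0/24 = 0
  <chi_rho, chi_5> = (1/24)[1*(12)*conj(3) + 6*(-2)*conj(-1) + 3*(8)*conj(-1) + 8*(0)*conj(0) + 6*(0)*conj(1)]
      = (1/24)[(36) + (12) + (-24) + (0) + (0)] = 24/24 = 1
Dimension check: dim(rho) = sum (mult * dim) = 1*1 + 2*1 + 3*2 + 0*3 + 1*3 = 12 = chi_rho(e) = 12.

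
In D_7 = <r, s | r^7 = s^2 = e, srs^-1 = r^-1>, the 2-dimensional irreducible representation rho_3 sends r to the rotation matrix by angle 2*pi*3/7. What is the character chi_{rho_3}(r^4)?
chi_{rho_3}(r^4) = 2*cos(2*pi*3*4/7) = -2*cos(3*pi/7)

Working: rho_3(r^4) is rotation by angle 2*pi*3*4/7, whose trace is 2*cos(2*pi*3*4/7) = -2*cos(3*pi/7).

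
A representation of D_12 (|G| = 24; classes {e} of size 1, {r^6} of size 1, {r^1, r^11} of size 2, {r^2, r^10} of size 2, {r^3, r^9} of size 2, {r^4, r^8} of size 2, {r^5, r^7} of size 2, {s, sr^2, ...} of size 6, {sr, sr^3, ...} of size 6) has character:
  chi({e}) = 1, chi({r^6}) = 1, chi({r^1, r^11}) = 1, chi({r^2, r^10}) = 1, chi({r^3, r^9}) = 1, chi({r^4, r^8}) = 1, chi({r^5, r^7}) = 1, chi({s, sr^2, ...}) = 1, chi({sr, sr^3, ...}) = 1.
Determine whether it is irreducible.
Irreducible: <chi, chi> = 1.

Details: <chi, chi> = (1/|G|) sum_C |C| * |chi(C)|^2 = (1/24)[1*|1|^2 + 1*|1|^2 + 2*|1|^2 + 2*|1|^2 + 2*|1|^2 + 2*|1|^2 + 2*|1|^2 + 6*|1|^2 + 6*|1|^2]
  = (1/24)[(1) + (1) + (2) + (2) + (2) + (2) + (2) + (6) + (6)] = 24/24 = 1.
A character is irreducible iff <chi, chi> = 1, so this representation is irreducible.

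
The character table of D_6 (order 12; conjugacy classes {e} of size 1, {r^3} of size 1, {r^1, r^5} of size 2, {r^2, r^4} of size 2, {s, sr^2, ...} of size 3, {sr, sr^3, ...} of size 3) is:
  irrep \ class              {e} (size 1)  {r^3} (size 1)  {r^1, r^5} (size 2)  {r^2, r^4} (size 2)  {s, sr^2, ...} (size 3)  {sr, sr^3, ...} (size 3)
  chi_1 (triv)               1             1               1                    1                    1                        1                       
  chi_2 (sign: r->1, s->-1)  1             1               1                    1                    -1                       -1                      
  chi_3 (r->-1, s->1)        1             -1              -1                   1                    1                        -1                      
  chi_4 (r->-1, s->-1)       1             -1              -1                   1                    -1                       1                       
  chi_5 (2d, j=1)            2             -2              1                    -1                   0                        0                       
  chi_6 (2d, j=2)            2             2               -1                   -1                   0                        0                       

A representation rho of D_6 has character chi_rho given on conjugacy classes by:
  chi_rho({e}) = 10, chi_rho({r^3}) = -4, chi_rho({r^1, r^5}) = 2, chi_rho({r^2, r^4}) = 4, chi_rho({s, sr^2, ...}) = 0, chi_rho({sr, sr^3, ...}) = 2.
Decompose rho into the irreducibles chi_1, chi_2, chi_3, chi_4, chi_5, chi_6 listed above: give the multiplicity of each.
Multiplicities: chi_1: 2, chi_2: 1, chi_3: 1, chi_4: 2, chi_5: 2, chi_6: 0.

Use <chi_rho, chi> = (1/|G|) sum_C |C| * chi_rho(C) * conj(chi(C)) with |G| = 12 for each irreducible chi in the table:
  <chi_rho, chi_1> = (1/12)[1*(10)*conj(1) + 1*(-4)*conj(1) + 2*(2)*conj(1) + 2*(4)*conj(1) + 3*(0)*conj(1) + 3*(2)*conj(1)]
      = (1/12)[(10) + (-4) + (4) + (8) + (0) + (6)] = 24/12 = 2
  <chi_rho, chi_2> = (1/12)[1*(10)*conj(1) + 1*(-4)*conj(1) + 2*(2)*conj(1) + 2*(4)*conj(1) + 3*(0)*conj(-1) + 3*(2)*conj(-1)]
      = (1/12)[(10) + (-4) + (4) + (8) + (0) + (-6)] = 12/12 = 1
  <chi_rho, chi_3> = (1/12)[1*(10)*conj(1) + 1*(-4)*conj(-1) + 2*(2)*conj(-1) + 2*(4)*conj(1) + 3*(0)*conj(1) + 3*(2)*conj(-1)]
      = (1/12)[(10) + (4) + (-4) + (8) + (0) + (-6)] = 12/12 = 1
  <chi_rho, chi_4> = (1/12)[1*(10)*conj(1) + 1*(-4)*conj(-1) + 2*(2)*conj(-1) + 2*(4)*conj(1) + 3*(0)*conj(-1) + 3*(2)*conj(1)]
      = (1/12)[(10) + (4) + (-4) + (8) + (0) + (6)] = 24/12 = 2
  <chi_rho, chi_5> = (1/12)[1*(10)*conj(2) + 1*(-4)*conj(-2) + 2*(2)*conj(1) + 2*(4)*conj(-1) + 3*(0)*conj(0) + 3*(2)*conj(0)]
      = (1/12)[(20) + (8) + (4) + (-8) + (0) + (0)] = 24/12 = 2
  <chi_rho, chi_6> = (1/12)[1*(10)*conj(2) + 1*(-4)*conj(2) + 2*(2)*conj(-1) + 2*(4)*conj(-1) + 3*(0)*conj(0) + 3*(2)*conj(0)]
      = (1/12)[(20) + (-8) + (-4) + (-8) + (0) + (0)] = 0/12 = 0
Dimension check: dim(rho) = sum (mult * dim) = 2*1 + 1*1 + 1*1 + 2*1 + 2*2 + 0*2 = 10 = chi_rho(e) = 10.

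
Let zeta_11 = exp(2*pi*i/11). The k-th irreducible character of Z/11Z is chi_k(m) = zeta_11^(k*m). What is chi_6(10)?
chi_6(10) = zeta_11^60 = exp(10*I*pi/11)

Proof sketch: chi_6(10) = zeta_11^(6*10) = zeta_11^60. Since zeta_11^11 = 1, this equals zeta_11^5 = exp(2*pi*i*5/11) = exp(10*I*pi/11).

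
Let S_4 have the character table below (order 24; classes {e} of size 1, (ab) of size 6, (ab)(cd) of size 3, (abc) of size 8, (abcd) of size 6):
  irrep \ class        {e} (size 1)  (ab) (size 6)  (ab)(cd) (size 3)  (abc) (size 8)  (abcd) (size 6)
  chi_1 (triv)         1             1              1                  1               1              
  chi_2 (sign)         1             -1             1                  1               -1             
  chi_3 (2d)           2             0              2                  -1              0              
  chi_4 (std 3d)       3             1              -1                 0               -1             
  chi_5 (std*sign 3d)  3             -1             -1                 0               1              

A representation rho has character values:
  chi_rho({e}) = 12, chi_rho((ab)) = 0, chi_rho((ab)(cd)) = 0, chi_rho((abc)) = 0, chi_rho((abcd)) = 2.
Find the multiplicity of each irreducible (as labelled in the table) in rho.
Multiplicities: chi_1: 1, chi_2: 0, chi_3: 1, chi_4: 1, chi_5: 2.

Justification: Use <chi_rho, chi> = (1/|G|) sum_C |C| * chi_rho(C) * conj(chi(C)) with |G| = 24 for each irreducible chi in the table:
  <chi_rho, chi_1> = (1/24)[1*(12)*conj(1) + 6*(0)*conj(1) + 3*(0)*conj(1) + 8*(0)*conj(1) + 6*(2)*conj(1)]
      = (1/24)[(12) + (0) + (0) + (0) + (12)] = 24/24 = 1
  <chi_rho, chi_2> = (1/24)[1*(12)*conj(1) + 6*(0)*conj(-1) + 3*(0)*conj(1) + 8*(0)*conj(1) + 6*(2)*conj(-1)]
      = (1/24)[(12) + (0) + (0) + (0) + (-12)] = 0/24 = 0
  <chi_rho, chi_3> = (1/24)[1*(12)*conj(2) + 6*(0)*conj(0) + 3*(0)*conj(2) + 8*(0)*conj(-1) + 6*(2)*conj(0)]
      = (1/24)[(24) + (0) + (0) + (0) + (0)] = 24/24 = 1
  <chi_rho, chi_4> = (1/24)[1*(12)*conj(3) + 6*(0)*conj(1) + 3*(0)*conj(-1) + 8*(0)*conj(0) + 6*(2)*conj(-1)]
      = (1/24)[(36) + (0) + (0) + (0) + (-12)] = 24/24 = 1
  <chi_rho, chi_5> = (1/24)[1*(12)*conj(3) + 6*(0)*conj(-1) + 3*(0)*conj(-1) + 8*(0)*conj(0) + 6*(2)*conj(1)]
      = (1/24)[(36) + (0) + (0) + (0) + (12)] = 48/24 = 2
Dimension check: dim(rho) = sum (mult * dim) = 1*1 + 0*1 + 1*2 + 1*3 + 2*3 = 12 = chi_rho(e) = 12.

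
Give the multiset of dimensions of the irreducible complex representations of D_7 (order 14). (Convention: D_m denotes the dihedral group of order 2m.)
Dimensions: 1, 1, 2, 2, 2

Explanation: There are 5 irreducibles (= number of conjugacy classes). Their dimensions d_i satisfy sum d_i^2 = |G| = 14: 1 + 1 + 4 + 4 + 4 = 14.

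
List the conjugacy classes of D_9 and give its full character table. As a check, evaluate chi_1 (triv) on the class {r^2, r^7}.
Conjugacy classes: {e} of size 1, {r^1, r^8} of size 2, {r^2, r^7} of size 2, {r^3, r^6} of size 2, {r^4, r^5} of size 2, {s, sr, ..., sr^8} of size 9.
Character table:
  irrep \ class              {e} (size 1)  {r^1, r^8} (size 2)  {r^2, r^7} (size 2)  {r^3, r^6} (size 2)  {r^4, r^5} (size 2)  {s, sr, ..., sr^8} (size 9)
  chi_1 (triv)               1             1                    1                    1                    1                    1                          
  chi_2 (sign: r->1, s->-1)  1             1                    1                    1                    1                    -1                         
  chi_3 (2d, j=1)            2             2*cos(2*pi/9)        2*cos(4*pi/9)        -1                   -2*cos(pi/9)         0                          
  chi_4 (2d, j=2)            2             2*cos(4*pi/9)        -2*cos(pi/9)         -1                   2*cos(2*pi/9)        0                          
  chi_5 (2d, j=3)            2             -1                   -1                   2                    -1                   0                          
  chi_6 (2d, j=4)            2             -2*cos(pi/9)         2*cos(2*pi/9)        -1                   2*cos(4*pi/9)        0                          

Spot check: chi_1 (triv) on {r^2, r^7} = 1.

Justification: D_9 has order 2*9 = 18 with 6 conjugacy classes, hence 6 irreducibles. Sum of squared dims 1 + 1 + 4 + 4 + 4 + 4 = 18 = |G|. Linear characters come from the abelianisation; the 2-dimensional irreps have character r^k -> 2*cos(2*pi*j*k/9), reflections -> 0.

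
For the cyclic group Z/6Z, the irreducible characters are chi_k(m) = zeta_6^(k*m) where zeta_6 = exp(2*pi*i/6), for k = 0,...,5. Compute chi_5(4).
chi_5(4) = zeta_6^20 = exp(2*I*pi/3)

Explanation: chi_5(4) = zeta_6^(5*4) = zeta_6^20. Since zeta_6^6 = 1, this equals zeta_6^2 = exp(2*pi*i*2/6) = exp(2*I*pi/3).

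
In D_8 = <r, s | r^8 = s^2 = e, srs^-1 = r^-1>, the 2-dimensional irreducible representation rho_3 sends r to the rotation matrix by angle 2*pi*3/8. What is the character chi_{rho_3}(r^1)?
chi_{rho_3}(r^1) = 2*cos(2*pi*3*1/8) = -sqrt(2)

rho_3(r^1) is rotation by angle 2*pi*3*1/8, whose trace is 2*cos(2*pi*3*1/8) = -sqrt(2).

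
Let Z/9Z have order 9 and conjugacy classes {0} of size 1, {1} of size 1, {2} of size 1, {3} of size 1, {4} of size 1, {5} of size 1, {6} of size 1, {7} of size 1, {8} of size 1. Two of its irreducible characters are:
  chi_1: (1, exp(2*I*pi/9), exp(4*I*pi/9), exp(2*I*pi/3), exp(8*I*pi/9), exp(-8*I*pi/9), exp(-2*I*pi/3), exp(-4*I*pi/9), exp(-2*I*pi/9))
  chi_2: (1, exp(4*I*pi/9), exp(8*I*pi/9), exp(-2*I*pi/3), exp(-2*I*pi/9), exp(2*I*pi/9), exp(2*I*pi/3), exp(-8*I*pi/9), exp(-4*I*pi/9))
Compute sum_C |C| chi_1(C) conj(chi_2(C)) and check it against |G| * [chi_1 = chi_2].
Sum = 0; so <chi_1, chi_2> = 0 (distinct irreducibles are orthogonal).

Solution. Compute term by term over conjugacy classes (|C| * chi_1(C) * conj(chi_2(C))):
  1*(1)*conj(1) + 1*(exp(2*I*pi/9))*conj(exp(4*I*pi/9)) + 1*(exp(4*I*pi/9))*conj(exp(8*I*pi/9)) + 1*(exp(2*I*pi/3))*conj(exp(-2*I*pi/3)) + 1*(exp(8*I*pi/9))*conj(exp(-2*I*pi/9)) + 1*(exp(-8*I*pi/9))*conj(exp(2*I*pi/9)) + 1*(exp(-2*I*pi/3))*conj(exp(2*I*pi/3)) + 1*(exp(-4*I*pi/9))*conj(exp(-8*I*pi/9)) + 1*(exp(-2*I*pi/9))*conj(exp(-4*I*pi/9))
  = (1) + (exp(-2*I*pi/9)) + (exp(-4*I*pi/9)) + (exp(-2*I*pi/3)) + (exp(-8*I*pi/9)) + (exp(8*I*pi/9)) + (exp(2*I*pi/3)) + (exp(4*I*pi/9)) + (exp(2*I*pi/9))
  = 0.
(Exp terms are combined using exp(i*s)*conj(exp(i*t)) = exp(i*(s-t)), and sums of them are collapsed using the identity that for every m > 1 the m distinct m-th roots of unity sum to 0, e.g. 1 + exp(2*I*pi/3) + exp(-2*I*pi/3) = 0.)
Dividing by |G| = 9 gives 0/9 = 0, matching the row-orthogonality relation <chi_1, chi_2> = [chi_1 = chi_2].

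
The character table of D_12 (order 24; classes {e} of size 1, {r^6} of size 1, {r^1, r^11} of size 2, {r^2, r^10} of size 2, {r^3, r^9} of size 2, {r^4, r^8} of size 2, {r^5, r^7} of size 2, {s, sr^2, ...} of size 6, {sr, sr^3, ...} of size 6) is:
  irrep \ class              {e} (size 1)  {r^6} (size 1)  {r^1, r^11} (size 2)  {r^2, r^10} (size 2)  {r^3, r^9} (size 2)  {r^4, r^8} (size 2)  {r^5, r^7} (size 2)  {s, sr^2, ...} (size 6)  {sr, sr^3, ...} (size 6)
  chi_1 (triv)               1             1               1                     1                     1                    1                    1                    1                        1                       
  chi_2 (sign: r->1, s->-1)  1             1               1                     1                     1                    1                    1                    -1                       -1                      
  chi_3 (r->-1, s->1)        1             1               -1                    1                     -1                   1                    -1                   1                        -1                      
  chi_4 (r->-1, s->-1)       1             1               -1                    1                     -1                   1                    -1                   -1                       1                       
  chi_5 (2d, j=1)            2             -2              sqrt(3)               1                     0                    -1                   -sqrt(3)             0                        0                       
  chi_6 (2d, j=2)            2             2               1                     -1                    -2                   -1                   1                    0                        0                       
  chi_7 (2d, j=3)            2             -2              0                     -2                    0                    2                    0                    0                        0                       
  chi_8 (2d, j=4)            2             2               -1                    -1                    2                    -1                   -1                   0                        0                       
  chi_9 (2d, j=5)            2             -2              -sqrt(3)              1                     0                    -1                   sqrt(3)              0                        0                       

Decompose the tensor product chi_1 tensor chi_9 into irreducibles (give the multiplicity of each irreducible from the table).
chi_1 tensor chi_9 = chi_9 (all other irreducibles have multiplicity 0).

Explanation: The character of a tensor product is the pointwise product (chi_1 * chi_9)(C) = chi_1(C) * chi_9(C):
  {e}: (1)*(2), {r^6}: (1)*(-2), {r^1, r^11}: (1)*(-sqrt(3)), {r^2, r^10}: (1)*(1), {r^3, r^9}: (1)*(0), {r^4, r^8}: (1)*(-1), {r^5, r^7}: (1)*(sqrt(3)), {s, sr^2, ...}: (1)*(0), {sr, sr^3, ...}: (1)*(0)
so (chi_1 * chi_9) takes values
  {e} -> 2, {r^6} -> -2, {r^1, r^11} -> -sqrt(3), {r^2, r^10} -> 1, {r^3, r^9} -> 0, {r^4, r^8} -> -1, {r^5, r^7} -> sqrt(3), {s, sr^2, ...} -> 0, {sr, sr^3, ...} -> 0.
Now take the inner product of this character with each irreducible chi from the table, <chi_1*chi_9, chi> = (1/24) sum_C |C| (chi_1*chi_9)(C) conj(chi(C)):
  <chi_1*chi_9, chi_1> = (1/24)[1*(2)*conj(1) + 1*(-2)*conj(1) + 2*(-sqrt(3))*conj(1) + 2*(1)*conj(1) + 2*(0)*conj(1) + 2*(-1)*conj(1) + 2*(sqrt(3))*conj(1) + 6*(0)*conj(1) + 6*(0)*conj(1)]
      = (1/24)[(2) + (-2) + (-2*sqrt(3)) + (2) + (0) + (-2) + (2*sqrt(3)) + (0) + (0)] = 0/24 = 0
  <chi_1*chi_9, chi_2> = (1/24)[1*(2)*conj(1) + 1*(-2)*conj(1) + 2*(-sqrt(3))*conj(1) + 2*(1)*conj(1) + 2*(0)*conj(1) + 2*(-1)*conj(1) + 2*(sqrt(3))*conj(1) + 6*(0)*conj(-1) + 6*(0)*conj(-1)]
      = (1/24)[(2) + (-2) + (-2*sqrt(3)) + (2) + (0) + (-2) + (2*sqrt(3)) + (0) + (0)] = 0/24 = 0
  <chi_1*chi_9, chi_3> = (1/24)[1*(2)*conj(1) + 1*(-2)*conj(1) + 2*(-sqrt(3))*conj(-1) + 2*(1)*conj(1) + 2*(0)*conj(-1) + 2*(-1)*conj(1) + 2*(sqrt(3))*conj(-1) + 6*(0)*conj(1) + 6*(0)*conj(-1)]
      = (1/24)[(2) + (-2) + (2*sqrt(3)) + (2) + (0) + (-2) + (-2*sqrt(3)) + (0) + (0)] = 0/24 = 0
  <chi_1*chi_9, chi_4> = (1/24)[1*(2)*conj(1) + 1*(-2)*conj(1) + 2*(-sqrt(3))*conj(-1) + 2*(1)*conj(1) + 2*(0)*conj(-1) + 2*(-1)*conj(1) + 2*(sqrt(3))*conj(-1) + 6*(0)*conj(-1) + 6*(0)*conj(1)]
      = (1/24)[(2) + (-2) + (2*sqrt(3)) + (2) + (0) + (-2) + (-2*sqrt(3)) + (0) + (0)] = 0/24 = 0
  <chi_1*chi_9, chi_5> = (1/24)[1*(2)*conj(2) + 1*(-2)*conj(-2) + 2*(-sqrt(3))*conj(sqrt(3)) + 2*(1)*conj(1) + 2*(0)*conj(0) + 2*(-1)*conj(-1) + 2*(sqrt(3))*conj(-sqrt(3)) + 6*(0)*conj(0) + 6*(0)*conj(0)]
      = (1/24)[(4) + (4) + (-6) + (2) + (0) + (2) + (-6) + (0) + (0)] = 0/24 = 0
  <chi_1*chi_9, chi_6> = (1/24)[1*(2)*conj(2) + 1*(-2)*conj(2) + 2*(-sqrt(3))*conj(1) + 2*(1)*conj(-1) + 2*(0)*conj(-2) + 2*(-1)*conj(-1) + 2*(sqrt(3))*conj(1) + 6*(0)*conj(0) + 6*(0)*conj(0)]
      = (1/24)[(4) + (-4) + (-2*sqrt(3)) + (-2) + (0) + (2) + (2*sqrt(3)) + (0) + (0)] = 0/24 = 0
  <chi_1*chi_9, chi_7> = (1/24)[1*(2)*conj(2) + 1*(-2)*conj(-2) + 2*(-sqrt(3))*conj(0) + 2*(1)*conj(-2) + 2*(0)*conj(0) + 2*(-1)*conj(2) + 2*(sqrt(3))*conj(0) + 6*(0)*conj(0) + 6*(0)*conj(0)]
      = (1/24)[(4) + (4) + (0) + (-4) + (0) + (-4) + (0) + (0) + (0)] = 0/24 = 0
  <chi_1*chi_9, chi_8> = (1/24)[1*(2)*conj(2) + 1*(-2)*conj(2) + 2*(-sqrt(3))*conj(-1) + 2*(1)*conj(-1) + 2*(0)*conj(2) + 2*(-1)*conj(-1) + 2*(sqrt(3))*conj(-1) + 6*(0)*conj(0) + 6*(0)*conj(0)]
      = (1/24)[(4) + (-4) + (2*sqrt(3)) + (-2) + (0) + (2) + (-2*sqrt(3)) + (0) + (0)] = 0/24 = 0
  <chi_1*chi_9, chi_9> = (1/24)[1*(2)*conj(2) + 1*(-2)*conj(-2) + 2*(-sqrt(3))*conj(-sqrt(3)) + 2*(1)*conj(1) + 2*(0)*conj(0) + 2*(-1)*conj(-1) + 2*(sqrt(3))*conj(sqrt(3)) + 6*(0)*conj(0) + 6*(0)*conj(0)]
      = (1/24)[(4) + (4) + (6) + (2) + (0) + (2) + (6) + (0) + (0)] = 24/24 = 1
Hence the multiplicities are chi_9: 1. Dimension check: dim(chi_1)*dim(chi_9) = 1*2 = 2 and sum (mult * dim) = 1*2 = 2.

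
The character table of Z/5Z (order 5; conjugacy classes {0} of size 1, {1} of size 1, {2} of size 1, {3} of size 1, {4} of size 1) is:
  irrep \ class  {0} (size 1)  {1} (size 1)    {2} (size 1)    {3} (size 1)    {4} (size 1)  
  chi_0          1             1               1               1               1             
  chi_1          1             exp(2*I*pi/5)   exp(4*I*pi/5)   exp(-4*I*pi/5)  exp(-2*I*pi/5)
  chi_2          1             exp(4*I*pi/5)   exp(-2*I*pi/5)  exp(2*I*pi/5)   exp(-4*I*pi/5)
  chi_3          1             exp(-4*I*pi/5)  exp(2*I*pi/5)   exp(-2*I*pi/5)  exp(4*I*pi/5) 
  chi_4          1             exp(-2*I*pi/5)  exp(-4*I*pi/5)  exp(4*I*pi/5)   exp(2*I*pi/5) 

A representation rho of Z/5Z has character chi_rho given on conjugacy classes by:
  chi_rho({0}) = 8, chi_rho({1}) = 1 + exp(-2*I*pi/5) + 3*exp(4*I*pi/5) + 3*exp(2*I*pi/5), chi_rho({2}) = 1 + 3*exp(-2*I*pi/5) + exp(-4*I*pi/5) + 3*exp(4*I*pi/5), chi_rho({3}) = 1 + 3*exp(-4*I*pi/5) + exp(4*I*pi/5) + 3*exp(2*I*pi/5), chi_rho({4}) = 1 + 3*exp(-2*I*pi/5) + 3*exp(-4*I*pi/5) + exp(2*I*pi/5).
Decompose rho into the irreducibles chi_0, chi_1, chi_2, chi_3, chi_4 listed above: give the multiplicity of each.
Multiplicities: chi_0: 1, chi_1: 3, chi_2: 3, chi_3: 0, chi_4: 1.

Details: Use <chi_rho, chi> = (1/|G|) sum_C |C| * chi_rho(C) * conj(chi(C)) with |G| = 5 for each irreducible chi in the table:
  <chi_rho, chi_0> = (1/5)[1*(8)*conj(1) + 1*(1 + exp(-2*I*pi/5) + 3*exp(4*I*pi/5) + 3*exp(2*I*pi/5))*conj(1) + 1*(1 + 3*exp(-2*I*pi/5) + exp(-4*I*pi/5) + 3*exp(4*I*pi/5))*conj(1) + 1*(1 + 3*exp(-4*I*pi/5) + exp(4*I*pi/5) + 3*exp(2*I*pi/5))*conj(1) + 1*(1 + 3*exp(-2*I*pi/5) + 3*exp(-4*I*pi/5) + exp(2*I*pi/5))*conj(1)]
      = (1/5)[(8) + (1 + exp(-2*I*pi/5) + 3*exp(4*I*pi/5) + 3*exp(2*I*pi/5)) + (1 + 3*exp(-2*I*pi/5) + exp(-4*I*pi/5) + 3*exp(4*I*pi/5)) + (1 + 3*exp(-4*I*pi/5) + exp(4*I*pi/5) + 3*exp(2*I*pi/5)) + (1 + 3*exp(-2*I*pi/5) + 3*exp(-4*I*pi/5) + exp(2*I*pi/5))] = 5/5 = 1
  <chi_rho, chi_1> = (1/5)[1*(8)*conj(1) + 1*(1 + exp(-2*I*pi/5) + 3*exp(4*I*pi/5) + 3*exp(2*I*pi/5))*conj(exp(2*I*pi/5)) + 1*(1 + 3*exp(-2*I*pi/5) + exp(-4*I*pi/5) + 3*exp(4*I*pi/5))*conj(exp(4*I*pi/5)) + 1*(1 + 3*exp(-4*I*pi/5) + exp(4*I*pi/5) + 3*exp(2*I*pi/5))*conj(exp(-4*I*pi/5)) + 1*(1 + 3*exp(-2*I*pi/5) + 3*exp(-4*I*pi/5) + exp(2*I*pi/5))*conj(exp(-2*I*pi/5))]
      = (1/5)[(8) + (3 + exp(-2*I*pi/5) + exp(-4*I*pi/5) + 3*exp(2*I*pi/5)) + (3 + exp(-4*I*pi/5) + exp(2*I*pi/5) + 3*exp(4*I*pi/5)) + (3 + 3*exp(-4*I*pi/5) + exp(-2*I*pi/5) + exp(4*I*pi/5)) + (3 + 3*exp(-2*I*pi/5) + exp(4*I*pi/5) + exp(2*I*pi/5))] = 15/5 = 3
  <chi_rho, chi_2> = (1/5)[1*(8)*conj(1) + 1*(1 + exp(-2*I*pi/5) + 3*exp(4*I*pi/5) + 3*exp(2*I*pi/5))*conj(exp(4*I*pi/5)) + 1*(1 + 3*exp(-2*I*pi/5) + exp(-4*I*pi/5) + 3*exp(4*I*pi/5))*conj(exp(-2*I*pi/5)) + 1*(1 + 3*exp(-4*I*pi/5) + exp(4*I*pi/5) + 3*exp(2*I*pi/5))*conj(exp(2*I*pi/5)) + 1*(1 + 3*exp(-2*I*pi/5) + 3*exp(-4*I*pi/5) + exp(2*I*pi/5))*conj(exp(-4*I*pi/5))]
      = (1/5)[(8) + (3 + 3*exp(-2*I*pi/5) + exp(-4*I*pi/5) + exp(4*I*pi/5)) + (3 + 3*exp(-4*I*pi/5) + exp(-2*I*pi/5) + exp(2*I*pi/5)) + (3 + exp(-2*I*pi/5) + exp(2*I*pi/5) + 3*exp(4*I*pi/5)) + (3 + exp(-4*I*pi/5) + exp(4*I*pi/5) + 3*exp(2*I*pi/5))] = 15/5 = 3
  <chi_rho, chi_3> = (1/5)[1*(8)*conj(1) + 1*(1 + exp(-2*I*pi/5) + 3*exp(4*I*pi/5) + 3*exp(2*I*pi/5))*conj(exp(-4*I*pi/5)) + 1*(1 + 3*exp(-2*I*pi/5) + exp(-4*I*pi/5) + 3*exp(4*I*pi/5))*conj(exp(2*I*pi/5)) + 1*(1 + 3*exp(-4*I*pi/5) + exp(4*I*pi/5) + 3*exp(2*I*pi/5))*conj(exp(-2*I*pi/5)) + 1*(1 + 3*exp(-2*I*pi/5) + 3*exp(-4*I*pi/5) + exp(2*I*pi/5))*conj(exp(4*I*pi/5))]
      = (1/5)[(8) + (3*exp(-2*I*pi/5) + 3*exp(-4*I*pi/5) + exp(4*I*pi/5) + exp(2*I*pi/5)) + (3*exp(-4*I*pi/5) + exp(-2*I*pi/5) + exp(4*I*pi/5) + 3*exp(2*I*pi/5)) + (3*exp(-2*I*pi/5) + exp(-4*I*pi/5) + exp(2*I*pi/5) + 3*exp(4*I*pi/5)) + (exp(-2*I*pi/5) + exp(-4*I*pi/5) + 3*exp(4*I*pi/5) + 3*exp(2*I*pi/5))] = 0/5 = 0
  <chi_rho, chi_4> = (1/5)[1*(8)*conj(1) + 1*(1 + exp(-2*I*pi/5) + 3*exp(4*I*pi/5) + 3*exp(2*I*pi/5))*conj(exp(-2*I*pi/5)) + 1*(1 + 3*exp(-2*I*pi/5) + exp(-4*I*pi/5) + 3*exp(4*I*pi/5))*conj(exp(-4*I*pi/5)) + 1*(1 + 3*exp(-4*I*pi/5) + exp(4*I*pi/5) + 3*exp(2*I*pi/5))*conj(exp(4*I*pi/5)) + 1*(1 + 3*exp(-2*I*pi/5) + 3*exp(-4*I*pi/5) + exp(2*I*pi/5))*conj(exp(2*I*pi/5))]
      = (1/5)[(8) + (1 + 3*exp(-4*I*pi/5) + exp(2*I*pi/5) + 3*exp(4*I*pi/5)) + (1 + 3*exp(-2*I*pi/5) + exp(4*I*pi/5) + 3*exp(2*I*pi/5)) + (1 + 3*exp(-2*I*pi/5) + exp(-4*I*pi/5) + 3*exp(2*I*pi/5)) + (1 + 3*exp(-4*I*pi/5) + exp(-2*I*pi/5) + 3*exp(4*I*pi/5))] = 5/5 = 1
(Exp terms are combined using exp(i*s)*conj(exp(i*t)) = exp(i*(s-t)), and sums of them are collapsed using the identity that for every m > 1 the m distinct m-th roots of unity sum to 0, e.g. 1 + exp(2*I*pi/3) + exp(-2*I*pi/3) = 0.)
Dimension check: dim(rho) = sum (mult * dim) = 1*1 + 3*1 + 3*1 + 0*1 + 1*1 = 8 = chi_rho(e) = 8.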